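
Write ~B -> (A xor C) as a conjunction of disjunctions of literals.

(B | A | C) & (B | ~A | ~C)

~B -> (A xor C)
⇔ ~~B | (A xor C)   (eliminate ->)
⇔ ~~B | ((A | C) & ~(A & C))   (expand xor)
⇔ B | ((A | C) & ~(A & C))   (double negation)
⇔ B | ((A | C) & (~A | ~C))   (De Morgan)
⇔ (B | A | C) & (B | ~A | ~C)   (distribute | over &)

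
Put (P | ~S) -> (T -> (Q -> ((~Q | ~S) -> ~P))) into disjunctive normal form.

~T | ~Q | (Q & S) | ~P

(P | ~S) -> (T -> (Q -> ((~Q | ~S) -> ~P)))
≡ ~(P | ~S) | (T -> (Q -> ((~Q | ~S) -> ~P)))   (eliminate ->)
≡ ~(P | ~S) | ~T | (Q -> ((~Q | ~S) -> ~P))   (eliminate ->)
≡ ~(P | ~S) | ~T | ~Q | ((~Q | ~S) -> ~P)   (eliminate ->)
≡ ~(P | ~S) | ~T | ~Q | ~(~Q | ~S) | ~P   (eliminate ->)
≡ (~P & ~~S) | ~T | ~Q | ~(~Q | ~S) | ~P   (De Morgan)
≡ (~P & S) | ~T | ~Q | ~(~Q | ~S) | ~P   (double negation)
≡ (~P & S) | ~T | ~Q | (~~Q & ~~S) | ~P   (De Morgan)
≡ (~P & S) | ~T | ~Q | (Q & ~~S) | ~P   (double negation)
≡ (~P & S) | ~T | ~Q | (Q & S) | ~P   (double negation)
≡ ~T | ~Q | (Q & S) | ~P   (simplify)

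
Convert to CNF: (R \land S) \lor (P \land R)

(R \land S) \lor (P \land R)
= (R \lor P) \land (R \lor R) \land (S \lor P) \land (S \lor R)   — distribute \lor over \land
= R \land (S \lor P)   — simplify

R \land (S \lor P)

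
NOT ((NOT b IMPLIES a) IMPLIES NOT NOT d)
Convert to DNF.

(b AND NOT d) OR (a AND NOT d)

NOT ((NOT b IMPLIES a) IMPLIES NOT NOT d)
⇔ NOT (NOT (NOT b IMPLIES a) OR NOT NOT d)   [eliminate IMPLIES]
⇔ NOT (NOT (NOT NOT b OR a) OR NOT NOT d)   [eliminate IMPLIES]
⇔ NOT NOT (NOT NOT b OR a) AND NOT NOT NOT d   [De Morgan]
⇔ (NOT NOT b OR a) AND NOT NOT NOT d   [double negation]
⇔ (b OR a) AND NOT NOT NOT d   [double negation]
⇔ (b OR a) AND NOT d   [double negation]
⇔ (b AND NOT d) OR (a AND NOT d)   [distribute AND over OR]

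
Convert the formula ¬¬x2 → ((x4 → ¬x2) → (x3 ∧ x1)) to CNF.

(¬x2 ∨ x4 ∨ x3) ∧ (¬x2 ∨ x4 ∨ x1)

¬¬x2 → ((x4 → ¬x2) → (x3 ∧ x1))
≡ ¬¬¬x2 ∨ ((x4 → ¬x2) → (x3 ∧ x1))   [eliminate →]
≡ ¬¬¬x2 ∨ ¬(x4 → ¬x2) ∨ (x3 ∧ x1)   [eliminate →]
≡ ¬¬¬x2 ∨ ¬(¬x4 ∨ ¬x2) ∨ (x3 ∧ x1)   [eliminate →]
≡ ¬x2 ∨ ¬(¬x4 ∨ ¬x2) ∨ (x3 ∧ x1)   [double negation]
≡ ¬x2 ∨ (¬¬x4 ∧ ¬¬x2) ∨ (x3 ∧ x1)   [De Morgan]
≡ ¬x2 ∨ (x4 ∧ ¬¬x2) ∨ (x3 ∧ x1)   [double negation]
≡ ¬x2 ∨ (x4 ∧ x2) ∨ (x3 ∧ x1)   [double negation]
≡ (¬x2 ∨ x4 ∨ x3) ∧ (¬x2 ∨ x4 ∨ x1) ∧ (¬x2 ∨ x2 ∨ x3) ∧ (¬x2 ∨ x2 ∨ x1)   [distribute ∨ over ∧]
≡ (¬x2 ∨ x4 ∨ x3) ∧ (¬x2 ∨ x4 ∨ x1)   [simplify]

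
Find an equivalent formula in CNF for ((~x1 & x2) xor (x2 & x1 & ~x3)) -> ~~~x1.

((~x1 & x2) xor (x2 & x1 & ~x3)) -> ~~~x1
= ~((~x1 & x2) xor (x2 & x1 & ~x3)) | ~~~x1   [eliminate ->]
= ~(((~x1 & x2) | (x2 & x1 & ~x3)) & ~(~x1 & x2 & x2 & x1 & ~x3)) | ~~~x1   [expand xor]
= ~((~x1 & x2) | (x2 & x1 & ~x3)) | ~~(~x1 & x2 & x2 & x1 & ~x3) | ~~~x1   [De Morgan]
= (~(~x1 & x2) & ~(x2 & x1 & ~x3)) | ~~(~x1 & x2 & x2 & x1 & ~x3) | ~~~x1   [De Morgan]
= ((~~x1 | ~x2) & ~(x2 & x1 & ~x3)) | ~~(~x1 & x2 & x2 & x1 & ~x3) | ~~~x1   [De Morgan]
= ((x1 | ~x2) & ~(x2 & x1 & ~x3)) | ~~(~x1 & x2 & x2 & x1 & ~x3) | ~~~x1   [double negation]
= ((x1 | ~x2) & (~x2 | ~x1 | ~~x3)) | ~~(~x1 & x2 & x2 & x1 & ~x3) | ~~~x1   [De Morgan]
= ((x1 | ~x2) & (~x2 | ~x1 | x3)) | ~~(~x1 & x2 & x2 & x1 & ~x3) | ~~~x1   [double negation]
= ((x1 | ~x2) & (~x2 | ~x1 | x3)) | (~x1 & x2 & x2 & x1 & ~x3) | ~~~x1   [double negation]
= ((x1 | ~x2) & (~x2 | ~x1 | x3)) | (~x1 & x2 & x2 & x1 & ~x3) | ~x1   [double negation]
= (x1 | ~x2 | ~x1 | ~x1) & (x1 | ~x2 | x2 | ~x1) & (x1 | ~x2 | x2 | ~x1) & (x1 | ~x2 | x1 | ~x1) & (x1 | ~x2 | ~x3 | ~x1) & (~x2 | ~x1 | x3 | ~x1 | ~x1) & (~x2 | ~x1 | x3 | x2 | ~x1) & (~x2 | ~x1 | x3 | x2 | ~x1) & (~x2 | ~x1 | x3 | x1 | ~x1) & (~x2 | ~x1 | x3 | ~x3 | ~x1)   [distribute | over &]
= ~x2 | ~x1 | x3   [simplify]

~x2 | ~x1 | x3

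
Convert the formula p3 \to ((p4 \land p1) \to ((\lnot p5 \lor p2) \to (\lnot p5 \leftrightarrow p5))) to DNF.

\lnot p3 \lor \lnot p4 \lor \lnot p1 \lor (p5 \land \lnot p2)

p3 \to ((p4 \land p1) \to ((\lnot p5 \lor p2) \to (\lnot p5 \leftrightarrow p5)))
= \lnot p3 \lor ((p4 \land p1) \to ((\lnot p5 \lor p2) \to (\lnot p5 \leftrightarrow p5)))
= \lnot p3 \lor \lnot (p4 \land p1) \lor ((\lnot p5 \lor p2) \to (\lnot p5 \leftrightarrow p5))
= \lnot p3 \lor \lnot (p4 \land p1) \lor \lnot (\lnot p5 \lor p2) \lor (\lnot p5 \leftrightarrow p5)
= \lnot p3 \lor \lnot (p4 \land p1) \lor \lnot (\lnot p5 \lor p2) \lor ((\lnot p5 \to p5) \land (p5 \to \lnot p5))
= \lnot p3 \lor \lnot (p4 \land p1) \lor \lnot (\lnot p5 \lor p2) \lor ((\lnot \lnot p5 \lor p5) \land (p5 \to \lnot p5))
= \lnot p3 \lor \lnot (p4 \land p1) \lor \lnot (\lnot p5 \lor p2) \lor ((\lnot \lnot p5 \lor p5) \land (\lnot p5 \lor \lnot p5))
= \lnot p3 \lor \lnot p4 \lor \lnot p1 \lor \lnot (\lnot p5 \lor p2) \lor ((\lnot \lnot p5 \lor p5) \land (\lnot p5 \lor \lnot p5))
= \lnot p3 \lor \lnot p4 \lor \lnot p1 \lor (\lnot \lnot p5 \land \lnot p2) \lor ((\lnot \lnot p5 \lor p5) \land (\lnot p5 \lor \lnot p5))
= \lnot p3 \lor \lnot p4 \lor \lnot p1 \lor (p5 \land \lnot p2) \lor ((\lnot \lnot p5 \lor p5) \land (\lnot p5 \lor \lnot p5))
= \lnot p3 \lor \lnot p4 \lor \lnot p1 \lor (p5 \land \lnot p2) \lor ((p5 \lor p5) \land (\lnot p5 \lor \lnot p5))
= \lnot p3 \lor \lnot p4 \lor \lnot p1 \lor (p5 \land \lnot p2) \lor (p5 \land \lnot p5) \lor (p5 \land \lnot p5) \lor (p5 \land \lnot p5) \lor (p5 \land \lnot p5)
= \lnot p3 \lor \lnot p4 \lor \lnot p1 \lor (p5 \land \lnot p2)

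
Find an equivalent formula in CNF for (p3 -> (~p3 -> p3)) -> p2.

(p3 | p2) & (~p3 | p2)

(p3 -> (~p3 -> p3)) -> p2
≡ ~(p3 -> (~p3 -> p3)) | p2   (eliminate ->)
≡ ~(~p3 | (~p3 -> p3)) | p2   (eliminate ->)
≡ ~(~p3 | ~~p3 | p3) | p2   (eliminate ->)
≡ (~~p3 & ~~~p3 & ~p3) | p2   (De Morgan)
≡ (p3 & ~~~p3 & ~p3) | p2   (double negation)
≡ (p3 & ~p3 & ~p3) | p2   (double negation)
≡ (p3 | p2) & (~p3 | p2) & (~p3 | p2)   (distribute | over &)
≡ (p3 | p2) & (~p3 | p2)   (simplify)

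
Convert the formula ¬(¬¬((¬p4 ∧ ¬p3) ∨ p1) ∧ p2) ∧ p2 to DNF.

(p4 ∧ ¬p1 ∧ p2) ∨ (p3 ∧ ¬p1 ∧ p2)

¬(¬¬((¬p4 ∧ ¬p3) ∨ p1) ∧ p2) ∧ p2
≡ (¬¬¬((¬p4 ∧ ¬p3) ∨ p1) ∨ ¬p2) ∧ p2
≡ (¬((¬p4 ∧ ¬p3) ∨ p1) ∨ ¬p2) ∧ p2
≡ ((¬(¬p4 ∧ ¬p3) ∧ ¬p1) ∨ ¬p2) ∧ p2
≡ (((¬¬p4 ∨ ¬¬p3) ∧ ¬p1) ∨ ¬p2) ∧ p2
≡ (((p4 ∨ ¬¬p3) ∧ ¬p1) ∨ ¬p2) ∧ p2
≡ (((p4 ∨ p3) ∧ ¬p1) ∨ ¬p2) ∧ p2
≡ (p4 ∧ ¬p1 ∧ p2) ∨ (p3 ∧ ¬p1 ∧ p2) ∨ (¬p2 ∧ p2)
≡ (p4 ∧ ¬p1 ∧ p2) ∨ (p3 ∧ ¬p1 ∧ p2)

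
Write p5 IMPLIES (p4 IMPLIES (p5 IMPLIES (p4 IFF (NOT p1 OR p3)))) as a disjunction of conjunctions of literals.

p5 IMPLIES (p4 IMPLIES (p5 IMPLIES (p4 IFF (NOT p1 OR p3))))
≡ NOT p5 OR (p4 IMPLIES (p5 IMPLIES (p4 IFF (NOT p1 OR p3))))   (eliminate IMPLIES)
≡ NOT p5 OR NOT p4 OR (p5 IMPLIES (p4 IFF (NOT p1 OR p3)))   (eliminate IMPLIES)
≡ NOT p5 OR NOT p4 OR NOT p5 OR (p4 IFF (NOT p1 OR p3))   (eliminate IMPLIES)
≡ NOT p5 OR NOT p4 OR NOT p5 OR ((p4 IMPLIES (NOT p1 OR p3)) AND ((NOT p1 OR p3) IMPLIES p4))   (eliminate IFF)
≡ NOT p5 OR NOT p4 OR NOT p5 OR ((NOT p4 OR NOT p1 OR p3) AND ((NOT p1 OR p3) IMPLIES p4))   (eliminate IMPLIES)
≡ NOT p5 OR NOT p4 OR NOT p5 OR ((NOT p4 OR NOT p1 OR p3) AND (NOT (NOT p1 OR p3) OR p4))   (eliminate IMPLIES)
≡ NOT p5 OR NOT p4 OR NOT p5 OR ((NOT p4 OR NOT p1 OR p3) AND ((NOT NOT p1 AND NOT p3) OR p4))   (De Morgan)
≡ NOT p5 OR NOT p4 OR NOT p5 OR ((NOT p4 OR NOT p1 OR p3) AND ((p1 AND NOT p3) OR p4))   (double negation)
≡ NOT p5 OR NOT p4 OR NOT p5 OR (NOT p4 AND p1 AND NOT p3) OR (NOT p4 AND p4) OR (NOT p1 AND p1 AND NOT p3) OR (NOT p1 AND p4) OR (p3 AND p1 AND NOT p3) OR (p3 AND p4)   (distribute AND over OR)
≡ NOT p5 OR NOT p4 OR (NOT p1 AND p4) OR (p3 AND p4)   (simplify)

NOT p5 OR NOT p4 OR (NOT p1 AND p4) OR (p3 AND p4)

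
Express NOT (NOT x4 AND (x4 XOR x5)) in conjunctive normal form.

x4 OR NOT x5

NOT (NOT x4 AND (x4 XOR x5))
= NOT (NOT x4 AND (x4 OR x5) AND NOT (x4 AND x5))   [expand XOR]
= NOT NOT x4 OR NOT (x4 OR x5) OR NOT NOT (x4 AND x5)   [De Morgan]
= x4 OR NOT (x4 OR x5) OR NOT NOT (x4 AND x5)   [double negation]
= x4 OR (NOT x4 AND NOT x5) OR NOT NOT (x4 AND x5)   [De Morgan]
= x4 OR (NOT x4 AND NOT x5) OR (x4 AND x5)   [double negation]
= (x4 OR NOT x4 OR x4) AND (x4 OR NOT x4 OR x5) AND (x4 OR NOT x5 OR x4) AND (x4 OR NOT x5 OR x5)   [distribute OR over AND]
= x4 OR NOT x5   [simplify]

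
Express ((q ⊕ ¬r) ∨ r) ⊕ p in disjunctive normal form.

((q ⊕ ¬r) ∨ r) ⊕ p
= (((q ⊕ ¬r) ∨ r) ∧ ¬p) ∨ (¬((q ⊕ ¬r) ∨ r) ∧ p)
= (((q ∧ ¬¬r) ∨ (¬q ∧ ¬r) ∨ r) ∧ ¬p) ∨ (¬((q ⊕ ¬r) ∨ r) ∧ p)
= (((q ∧ ¬¬r) ∨ (¬q ∧ ¬r) ∨ r) ∧ ¬p) ∨ (¬((q ∧ ¬¬r) ∨ (¬q ∧ ¬r) ∨ r) ∧ p)
= (((q ∧ r) ∨ (¬q ∧ ¬r) ∨ r) ∧ ¬p) ∨ (¬((q ∧ ¬¬r) ∨ (¬q ∧ ¬r) ∨ r) ∧ p)
= (((q ∧ r) ∨ (¬q ∧ ¬r) ∨ r) ∧ ¬p) ∨ (¬(q ∧ ¬¬r) ∧ ¬(¬q ∧ ¬r) ∧ ¬r ∧ p)
= (((q ∧ r) ∨ (¬q ∧ ¬r) ∨ r) ∧ ¬p) ∨ ((¬q ∨ ¬¬¬r) ∧ ¬(¬q ∧ ¬r) ∧ ¬r ∧ p)
= (((q ∧ r) ∨ (¬q ∧ ¬r) ∨ r) ∧ ¬p) ∨ ((¬q ∨ ¬r) ∧ ¬(¬q ∧ ¬r) ∧ ¬r ∧ p)
= (((q ∧ r) ∨ (¬q ∧ ¬r) ∨ r) ∧ ¬p) ∨ ((¬q ∨ ¬r) ∧ (¬¬q ∨ ¬¬r) ∧ ¬r ∧ p)
= (((q ∧ r) ∨ (¬q ∧ ¬r) ∨ r) ∧ ¬p) ∨ ((¬q ∨ ¬r) ∧ (q ∨ ¬¬r) ∧ ¬r ∧ p)
= (((q ∧ r) ∨ (¬q ∧ ¬r) ∨ r) ∧ ¬p) ∨ ((¬q ∨ ¬r) ∧ (q ∨ r) ∧ ¬r ∧ p)
= (q ∧ r ∧ ¬p) ∨ (¬q ∧ ¬r ∧ ¬p) ∨ (r ∧ ¬p) ∨ (¬q ∧ q ∧ ¬r ∧ p) ∨ (¬q ∧ r ∧ ¬r ∧ p) ∨ (¬r ∧ q ∧ ¬r ∧ p) ∨ (¬r ∧ r ∧ ¬r ∧ p)
= (¬q ∧ ¬r ∧ ¬p) ∨ (r ∧ ¬p) ∨ (¬r ∧ q ∧ p)

(¬q ∧ ¬r ∧ ¬p) ∨ (r ∧ ¬p) ∨ (¬r ∧ q ∧ p)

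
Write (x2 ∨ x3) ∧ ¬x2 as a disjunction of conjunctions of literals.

x3 ∧ ¬x2

(x2 ∨ x3) ∧ ¬x2
= (x2 ∧ ¬x2) ∨ (x3 ∧ ¬x2)
= x3 ∧ ¬x2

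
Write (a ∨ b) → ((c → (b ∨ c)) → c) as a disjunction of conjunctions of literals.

(¬a ∧ ¬b) ∨ c

(a ∨ b) → ((c → (b ∨ c)) → c)
≡ ¬(a ∨ b) ∨ ((c → (b ∨ c)) → c)   [eliminate →]
≡ ¬(a ∨ b) ∨ ¬(c → (b ∨ c)) ∨ c   [eliminate →]
≡ ¬(a ∨ b) ∨ ¬(¬c ∨ b ∨ c) ∨ c   [eliminate →]
≡ (¬a ∧ ¬b) ∨ ¬(¬c ∨ b ∨ c) ∨ c   [De Morgan]
≡ (¬a ∧ ¬b) ∨ (¬¬c ∧ ¬b ∧ ¬c) ∨ c   [De Morgan]
≡ (¬a ∧ ¬b) ∨ (c ∧ ¬b ∧ ¬c) ∨ c   [double negation]
≡ (¬a ∧ ¬b) ∨ c   [simplify]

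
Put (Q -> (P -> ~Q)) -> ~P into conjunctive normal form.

Q | ~P

(Q -> (P -> ~Q)) -> ~P
= ~(Q -> (P -> ~Q)) | ~P   [eliminate ->]
= ~(~Q | (P -> ~Q)) | ~P   [eliminate ->]
= ~(~Q | ~P | ~Q) | ~P   [eliminate ->]
= (~~Q & ~~P & ~~Q) | ~P   [De Morgan]
= (Q & ~~P & ~~Q) | ~P   [double negation]
= (Q & P & ~~Q) | ~P   [double negation]
= (Q & P & Q) | ~P   [double negation]
= (Q | ~P) & (P | ~P) & (Q | ~P)   [distribute | over &]
= Q | ~P   [simplify]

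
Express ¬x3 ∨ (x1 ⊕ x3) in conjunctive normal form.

¬x3 ∨ ¬x1

¬x3 ∨ (x1 ⊕ x3)
⇔ ¬x3 ∨ ((x1 ∨ x3) ∧ ¬(x1 ∧ x3))
⇔ ¬x3 ∨ ((x1 ∨ x3) ∧ (¬x1 ∨ ¬x3))
⇔ (¬x3 ∨ x1 ∨ x3) ∧ (¬x3 ∨ ¬x1 ∨ ¬x3)
⇔ ¬x3 ∨ ¬x1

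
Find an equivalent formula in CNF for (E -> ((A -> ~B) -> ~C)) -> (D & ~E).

(E -> ((A -> ~B) -> ~C)) -> (D & ~E)
= ~(E -> ((A -> ~B) -> ~C)) | (D & ~E)
= ~(~E | ((A -> ~B) -> ~C)) | (D & ~E)
= ~(~E | ~(A -> ~B) | ~C) | (D & ~E)
= ~(~E | ~(~A | ~B) | ~C) | (D & ~E)
= (~~E & ~~(~A | ~B) & ~~C) | (D & ~E)
= (E & ~~(~A | ~B) & ~~C) | (D & ~E)
= (E & (~A | ~B) & ~~C) | (D & ~E)
= (E & (~A | ~B) & C) | (D & ~E)
= (E | D) & (E | ~E) & (~A | ~B | D) & (~A | ~B | ~E) & (C | D) & (C | ~E)
= (E | D) & (~A | ~B | D) & (~A | ~B | ~E) & (C | D) & (C | ~E)

(E | D) & (~A | ~B | D) & (~A | ~B | ~E) & (C | D) & (C | ~E)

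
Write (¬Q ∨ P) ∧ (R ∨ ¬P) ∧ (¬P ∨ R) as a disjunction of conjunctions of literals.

(¬Q ∧ R) ∨ (¬Q ∧ ¬P) ∨ (P ∧ R)

(¬Q ∨ P) ∧ (R ∨ ¬P) ∧ (¬P ∨ R)
≡ (¬Q ∧ R ∧ ¬P) ∨ (¬Q ∧ R ∧ R) ∨ (¬Q ∧ ¬P ∧ ¬P) ∨ (¬Q ∧ ¬P ∧ R) ∨ (P ∧ R ∧ ¬P) ∨ (P ∧ R ∧ R) ∨ (P ∧ ¬P ∧ ¬P) ∨ (P ∧ ¬P ∧ R)   — distribute ∧ over ∨
≡ (¬Q ∧ R) ∨ (¬Q ∧ ¬P) ∨ (P ∧ R)   — simplify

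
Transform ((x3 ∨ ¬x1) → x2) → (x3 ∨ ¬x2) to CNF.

((x3 ∨ ¬x1) → x2) → (x3 ∨ ¬x2)
= ¬((x3 ∨ ¬x1) → x2) ∨ x3 ∨ ¬x2
= ¬(¬(x3 ∨ ¬x1) ∨ x2) ∨ x3 ∨ ¬x2
= (¬¬(x3 ∨ ¬x1) ∧ ¬x2) ∨ x3 ∨ ¬x2
= ((x3 ∨ ¬x1) ∧ ¬x2) ∨ x3 ∨ ¬x2
= (x3 ∨ ¬x1 ∨ x3 ∨ ¬x2) ∧ (¬x2 ∨ x3 ∨ ¬x2)
= ¬x2 ∨ x3

¬x2 ∨ x3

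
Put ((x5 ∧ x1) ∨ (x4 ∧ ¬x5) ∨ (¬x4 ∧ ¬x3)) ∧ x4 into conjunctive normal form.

(x1 ∨ ¬x5 ∨ ¬x4) ∧ (x1 ∨ ¬x5 ∨ ¬x3) ∧ x4

((x5 ∧ x1) ∨ (x4 ∧ ¬x5) ∨ (¬x4 ∧ ¬x3)) ∧ x4
⇔ (x5 ∨ x4 ∨ ¬x4) ∧ (x5 ∨ x4 ∨ ¬x3) ∧ (x5 ∨ ¬x5 ∨ ¬x4) ∧ (x5 ∨ ¬x5 ∨ ¬x3) ∧ (x1 ∨ x4 ∨ ¬x4) ∧ (x1 ∨ x4 ∨ ¬x3) ∧ (x1 ∨ ¬x5 ∨ ¬x4) ∧ (x1 ∨ ¬x5 ∨ ¬x3) ∧ x4
⇔ (x1 ∨ ¬x5 ∨ ¬x4) ∧ (x1 ∨ ¬x5 ∨ ¬x3) ∧ x4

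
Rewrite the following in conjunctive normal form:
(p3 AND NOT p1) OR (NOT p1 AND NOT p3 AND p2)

(p3 OR p2) AND NOT p1

(p3 AND NOT p1) OR (NOT p1 AND NOT p3 AND p2)
⇔ (p3 OR NOT p1) AND (p3 OR NOT p3) AND (p3 OR p2) AND (NOT p1 OR NOT p1) AND (NOT p1 OR NOT p3) AND (NOT p1 OR p2)   [distribute OR over AND]
⇔ (p3 OR p2) AND NOT p1   [simplify]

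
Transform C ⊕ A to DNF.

(C ∧ ¬A) ∨ (¬C ∧ A)

C ⊕ A
≡ (C ∧ ¬A) ∨ (¬C ∧ A)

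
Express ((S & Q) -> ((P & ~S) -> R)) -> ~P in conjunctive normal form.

((S & Q) -> ((P & ~S) -> R)) -> ~P
⇔ ~((S & Q) -> ((P & ~S) -> R)) | ~P
⇔ ~(~(S & Q) | ((P & ~S) -> R)) | ~P
⇔ ~(~(S & Q) | ~(P & ~S) | R) | ~P
⇔ (~~(S & Q) & ~~(P & ~S) & ~R) | ~P
⇔ (S & Q & ~~(P & ~S) & ~R) | ~P
⇔ (S & Q & P & ~S & ~R) | ~P
⇔ (S | ~P) & (Q | ~P) & (P | ~P) & (~S | ~P) & (~R | ~P)
⇔ (S | ~P) & (Q | ~P) & (~S | ~P) & (~R | ~P)

(S | ~P) & (Q | ~P) & (~S | ~P) & (~R | ~P)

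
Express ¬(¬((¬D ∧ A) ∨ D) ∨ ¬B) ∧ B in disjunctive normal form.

(¬D ∧ A ∧ B) ∨ (D ∧ B)

¬(¬((¬D ∧ A) ∨ D) ∨ ¬B) ∧ B
⇔ ¬¬((¬D ∧ A) ∨ D) ∧ ¬¬B ∧ B   (De Morgan)
⇔ ((¬D ∧ A) ∨ D) ∧ ¬¬B ∧ B   (double negation)
⇔ ((¬D ∧ A) ∨ D) ∧ B ∧ B   (double negation)
⇔ (¬D ∧ A ∧ B ∧ B) ∨ (D ∧ B ∧ B)   (distribute ∧ over ∨)
⇔ (¬D ∧ A ∧ B) ∨ (D ∧ B)   (simplify)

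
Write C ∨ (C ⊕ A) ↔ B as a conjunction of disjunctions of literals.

C ∨ (C ⊕ A) ↔ B
≡ (C ∨ (C ⊕ A) → B) ∧ (B → C ∨ (C ⊕ A))   (eliminate ↔)
≡ (¬(C ∨ (C ⊕ A)) ∨ B) ∧ (B → C ∨ (C ⊕ A))   (eliminate →)
≡ (¬(C ∨ (C ∨ A) ∧ ¬(C ∧ A)) ∨ B) ∧ (B → C ∨ (C ⊕ A))   (expand ⊕)
≡ (¬(C ∨ (C ∨ A) ∧ ¬(C ∧ A)) ∨ B) ∧ (¬B ∨ C ∨ (C ⊕ A))   (eliminate →)
≡ (¬(C ∨ (C ∨ A) ∧ ¬(C ∧ A)) ∨ B) ∧ (¬B ∨ C ∨ (C ∨ A) ∧ ¬(C ∧ A))   (expand ⊕)
≡ (¬C ∧ ¬((C ∨ A) ∧ ¬(C ∧ A)) ∨ B) ∧ (¬B ∨ C ∨ (C ∨ A) ∧ ¬(C ∧ A))   (De Morgan)
≡ (¬C ∧ (¬(C ∨ A) ∨ ¬¬(C ∧ A)) ∨ B) ∧ (¬B ∨ C ∨ (C ∨ A) ∧ ¬(C ∧ A))   (De Morgan)
≡ (¬C ∧ (¬C ∧ ¬A ∨ ¬¬(C ∧ A)) ∨ B) ∧ (¬B ∨ C ∨ (C ∨ A) ∧ ¬(C ∧ A))   (De Morgan)
≡ (¬C ∧ (¬C ∧ ¬A ∨ C ∧ A) ∨ B) ∧ (¬B ∨ C ∨ (C ∨ A) ∧ ¬(C ∧ A))   (double negation)
≡ (¬C ∧ (¬C ∧ ¬A ∨ C ∧ A) ∨ B) ∧ (¬B ∨ C ∨ (C ∨ A) ∧ (¬C ∨ ¬A))   (De Morgan)
≡ (¬C ∨ B) ∧ (¬C ∨ C ∨ B) ∧ (¬C ∨ A ∨ B) ∧ (¬A ∨ C ∨ B) ∧ (¬A ∨ A ∨ B) ∧ (¬B ∨ C ∨ C ∨ A) ∧ (¬B ∨ C ∨ ¬C ∨ ¬A)   (distribute ∨ over ∧)
≡ (¬C ∨ B) ∧ (¬A ∨ C ∨ B) ∧ (¬B ∨ C ∨ A)   (simplify)

(¬C ∨ B) ∧ (¬A ∨ C ∨ B) ∧ (¬B ∨ C ∨ A)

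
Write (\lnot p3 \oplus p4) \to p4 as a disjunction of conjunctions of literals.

(p3 \land \lnot p4) \lor p4

(\lnot p3 \oplus p4) \to p4
≡ \lnot (\lnot p3 \oplus p4) \lor p4   (eliminate \to)
≡ \lnot ((\lnot p3 \land \lnot p4) \lor (\lnot \lnot p3 \land p4)) \lor p4   (expand \oplus)
≡ (\lnot (\lnot p3 \land \lnot p4) \land \lnot (\lnot \lnot p3 \land p4)) \lor p4   (De Morgan)
≡ ((\lnot \lnot p3 \lor \lnot \lnot p4) \land \lnot (\lnot \lnot p3 \land p4)) \lor p4   (De Morgan)
≡ ((p3 \lor \lnot \lnot p4) \land \lnot (\lnot \lnot p3 \land p4)) \lor p4   (double negation)
≡ ((p3 \lor p4) \land \lnot (\lnot \lnot p3 \land p4)) \lor p4   (double negation)
≡ ((p3 \lor p4) \land (\lnot \lnot \lnot p3 \lor \lnot p4)) \lor p4   (De Morgan)
≡ ((p3 \lor p4) \land (\lnot p3 \lor \lnot p4)) \lor p4   (double negation)
≡ (p3 \land \lnot p3) \lor (p3 \land \lnot p4) \lor (p4 \land \lnot p3) \lor (p4 \land \lnot p4) \lor p4   (distribute \land over \lor)
≡ (p3 \land \lnot p4) \lor p4   (simplify)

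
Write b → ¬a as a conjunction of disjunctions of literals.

¬b ∨ ¬a

b → ¬a
≡ ¬b ∨ ¬a   (eliminate →)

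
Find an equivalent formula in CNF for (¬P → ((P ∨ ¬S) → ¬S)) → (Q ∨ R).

(¬P → ((P ∨ ¬S) → ¬S)) → (Q ∨ R)
= ¬(¬P → ((P ∨ ¬S) → ¬S)) ∨ Q ∨ R
= ¬(¬¬P ∨ ((P ∨ ¬S) → ¬S)) ∨ Q ∨ R
= ¬(¬¬P ∨ ¬(P ∨ ¬S) ∨ ¬S) ∨ Q ∨ R
= (¬¬¬P ∧ ¬¬(P ∨ ¬S) ∧ ¬¬S) ∨ Q ∨ R
= (¬P ∧ ¬¬(P ∨ ¬S) ∧ ¬¬S) ∨ Q ∨ R
= (¬P ∧ (P ∨ ¬S) ∧ ¬¬S) ∨ Q ∨ R
= (¬P ∧ (P ∨ ¬S) ∧ S) ∨ Q ∨ R
= (¬P ∨ Q ∨ R) ∧ (P ∨ ¬S ∨ Q ∨ R) ∧ (S ∨ Q ∨ R)

(¬P ∨ Q ∨ R) ∧ (P ∨ ¬S ∨ Q ∨ R) ∧ (S ∨ Q ∨ R)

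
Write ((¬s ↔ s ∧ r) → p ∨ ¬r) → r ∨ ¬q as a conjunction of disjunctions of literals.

r ∨ ¬q

((¬s ↔ s ∧ r) → p ∨ ¬r) → r ∨ ¬q
= ¬((¬s ↔ s ∧ r) → p ∨ ¬r) ∨ r ∨ ¬q   [eliminate →]
= ¬(¬(¬s ↔ s ∧ r) ∨ p ∨ ¬r) ∨ r ∨ ¬q   [eliminate →]
= ¬(¬((¬s → s ∧ r) ∧ (s ∧ r → ¬s)) ∨ p ∨ ¬r) ∨ r ∨ ¬q   [eliminate ↔]
= ¬(¬((¬¬s ∨ s ∧ r) ∧ (s ∧ r → ¬s)) ∨ p ∨ ¬r) ∨ r ∨ ¬q   [eliminate →]
= ¬(¬((¬¬s ∨ s ∧ r) ∧ (¬(s ∧ r) ∨ ¬s)) ∨ p ∨ ¬r) ∨ r ∨ ¬q   [eliminate →]
= ¬¬((¬¬s ∨ s ∧ r) ∧ (¬(s ∧ r) ∨ ¬s)) ∧ ¬p ∧ ¬¬r ∨ r ∨ ¬q   [De Morgan]
= (¬¬s ∨ s ∧ r) ∧ (¬(s ∧ r) ∨ ¬s) ∧ ¬p ∧ ¬¬r ∨ r ∨ ¬q   [double negation]
= (s ∨ s ∧ r) ∧ (¬(s ∧ r) ∨ ¬s) ∧ ¬p ∧ ¬¬r ∨ r ∨ ¬q   [double negation]
= (s ∨ s ∧ r) ∧ (¬s ∨ ¬r ∨ ¬s) ∧ ¬p ∧ ¬¬r ∨ r ∨ ¬q   [De Morgan]
= (s ∨ s ∧ r) ∧ (¬s ∨ ¬r ∨ ¬s) ∧ ¬p ∧ r ∨ r ∨ ¬q   [double negation]
= (s ∨ s ∨ r ∨ ¬q) ∧ (s ∨ r ∨ r ∨ ¬q) ∧ (¬s ∨ ¬r ∨ ¬s ∨ r ∨ ¬q) ∧ (¬p ∨ r ∨ ¬q) ∧ (r ∨ r ∨ ¬q)   [distribute ∨ over ∧]
= r ∨ ¬q   [simplify]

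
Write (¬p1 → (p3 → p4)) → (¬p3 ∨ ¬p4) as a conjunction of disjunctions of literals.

(¬p1 → (p3 → p4)) → (¬p3 ∨ ¬p4)
= ¬(¬p1 → (p3 → p4)) ∨ ¬p3 ∨ ¬p4   — eliminate →
= ¬(¬¬p1 ∨ (p3 → p4)) ∨ ¬p3 ∨ ¬p4   — eliminate →
= ¬(¬¬p1 ∨ ¬p3 ∨ p4) ∨ ¬p3 ∨ ¬p4   — eliminate →
= (¬¬¬p1 ∧ ¬¬p3 ∧ ¬p4) ∨ ¬p3 ∨ ¬p4   — De Morgan
= (¬p1 ∧ ¬¬p3 ∧ ¬p4) ∨ ¬p3 ∨ ¬p4   — double negation
= (¬p1 ∧ p3 ∧ ¬p4) ∨ ¬p3 ∨ ¬p4   — double negation
= (¬p1 ∨ ¬p3 ∨ ¬p4) ∧ (p3 ∨ ¬p3 ∨ ¬p4) ∧ (¬p4 ∨ ¬p3 ∨ ¬p4)   — distribute ∨ over ∧
= ¬p4 ∨ ¬p3   — simplify

¬p4 ∨ ¬p3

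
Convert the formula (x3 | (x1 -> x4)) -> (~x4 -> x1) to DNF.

x4 | x1

(x3 | (x1 -> x4)) -> (~x4 -> x1)
⇔ ~(x3 | (x1 -> x4)) | (~x4 -> x1)   (eliminate ->)
⇔ ~(x3 | ~x1 | x4) | (~x4 -> x1)   (eliminate ->)
⇔ ~(x3 | ~x1 | x4) | ~~x4 | x1   (eliminate ->)
⇔ (~x3 & ~~x1 & ~x4) | ~~x4 | x1   (De Morgan)
⇔ (~x3 & x1 & ~x4) | ~~x4 | x1   (double negation)
⇔ (~x3 & x1 & ~x4) | x4 | x1   (double negation)
⇔ x4 | x1   (simplify)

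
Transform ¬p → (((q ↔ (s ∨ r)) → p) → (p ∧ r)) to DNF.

p ∨ (¬q ∧ ¬s ∧ ¬r ∧ ¬p) ∨ (s ∧ q ∧ ¬p) ∨ (r ∧ q ∧ ¬p)

¬p → (((q ↔ (s ∨ r)) → p) → (p ∧ r))
≡ ¬¬p ∨ (((q ↔ (s ∨ r)) → p) → (p ∧ r))
≡ ¬¬p ∨ ¬((q ↔ (s ∨ r)) → p) ∨ (p ∧ r)
≡ ¬¬p ∨ ¬(¬(q ↔ (s ∨ r)) ∨ p) ∨ (p ∧ r)
≡ ¬¬p ∨ ¬(¬((q → (s ∨ r)) ∧ ((s ∨ r) → q)) ∨ p) ∨ (p ∧ r)
≡ ¬¬p ∨ ¬(¬((¬q ∨ s ∨ r) ∧ ((s ∨ r) → q)) ∨ p) ∨ (p ∧ r)
≡ ¬¬p ∨ ¬(¬((¬q ∨ s ∨ r) ∧ (¬(s ∨ r) ∨ q)) ∨ p) ∨ (p ∧ r)
≡ p ∨ ¬(¬((¬q ∨ s ∨ r) ∧ (¬(s ∨ r) ∨ q)) ∨ p) ∨ (p ∧ r)
≡ p ∨ (¬¬((¬q ∨ s ∨ r) ∧ (¬(s ∨ r) ∨ q)) ∧ ¬p) ∨ (p ∧ r)
≡ p ∨ ((¬q ∨ s ∨ r) ∧ (¬(s ∨ r) ∨ q) ∧ ¬p) ∨ (p ∧ r)
≡ p ∨ ((¬q ∨ s ∨ r) ∧ ((¬s ∧ ¬r) ∨ q) ∧ ¬p) ∨ (p ∧ r)
≡ p ∨ (¬q ∧ ¬s ∧ ¬r ∧ ¬p) ∨ (¬q ∧ q ∧ ¬p) ∨ (s ∧ ¬s ∧ ¬r ∧ ¬p) ∨ (s ∧ q ∧ ¬p) ∨ (r ∧ ¬s ∧ ¬r ∧ ¬p) ∨ (r ∧ q ∧ ¬p) ∨ (p ∧ r)
≡ p ∨ (¬q ∧ ¬s ∧ ¬r ∧ ¬p) ∨ (s ∧ q ∧ ¬p) ∨ (r ∧ q ∧ ¬p)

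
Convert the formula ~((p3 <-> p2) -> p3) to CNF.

~((p3 <-> p2) -> p3)
≡ ~(~(p3 <-> p2) | p3)   (eliminate ->)
≡ ~(~((p3 -> p2) & (p2 -> p3)) | p3)   (eliminate <->)
≡ ~(~((~p3 | p2) & (p2 -> p3)) | p3)   (eliminate ->)
≡ ~(~((~p3 | p2) & (~p2 | p3)) | p3)   (eliminate ->)
≡ ~~((~p3 | p2) & (~p2 | p3)) & ~p3   (De Morgan)
≡ (~p3 | p2) & (~p2 | p3) & ~p3   (double negation)
≡ (~p2 | p3) & ~p3   (simplify)

(~p2 | p3) & ~p3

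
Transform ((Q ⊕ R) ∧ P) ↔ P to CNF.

((Q ⊕ R) ∧ P) ↔ P
⇔ (((Q ⊕ R) ∧ P) → P) ∧ (P → ((Q ⊕ R) ∧ P))   (eliminate ↔)
⇔ (¬((Q ⊕ R) ∧ P) ∨ P) ∧ (P → ((Q ⊕ R) ∧ P))   (eliminate →)
⇔ (¬((Q ∨ R) ∧ ¬(Q ∧ R) ∧ P) ∨ P) ∧ (P → ((Q ⊕ R) ∧ P))   (expand ⊕)
⇔ (¬((Q ∨ R) ∧ ¬(Q ∧ R) ∧ P) ∨ P) ∧ (¬P ∨ ((Q ⊕ R) ∧ P))   (eliminate →)
⇔ (¬((Q ∨ R) ∧ ¬(Q ∧ R) ∧ P) ∨ P) ∧ (¬P ∨ ((Q ∨ R) ∧ ¬(Q ∧ R) ∧ P))   (expand ⊕)
⇔ (¬(Q ∨ R) ∨ ¬¬(Q ∧ R) ∨ ¬P ∨ P) ∧ (¬P ∨ ((Q ∨ R) ∧ ¬(Q ∧ R) ∧ P))   (De Morgan)
⇔ ((¬Q ∧ ¬R) ∨ ¬¬(Q ∧ R) ∨ ¬P ∨ P) ∧ (¬P ∨ ((Q ∨ R) ∧ ¬(Q ∧ R) ∧ P))   (De Morgan)
⇔ ((¬Q ∧ ¬R) ∨ (Q ∧ R) ∨ ¬P ∨ P) ∧ (¬P ∨ ((Q ∨ R) ∧ ¬(Q ∧ R) ∧ P))   (double negation)
⇔ ((¬Q ∧ ¬R) ∨ (Q ∧ R) ∨ ¬P ∨ P) ∧ (¬P ∨ ((Q ∨ R) ∧ (¬Q ∨ ¬R) ∧ P))   (De Morgan)
⇔ (¬Q ∨ Q ∨ ¬P ∨ P) ∧ (¬Q ∨ R ∨ ¬P ∨ P) ∧ (¬R ∨ Q ∨ ¬P ∨ P) ∧ (¬R ∨ R ∨ ¬P ∨ P) ∧ (¬P ∨ Q ∨ R) ∧ (¬P ∨ ¬Q ∨ ¬R) ∧ (¬P ∨ P)   (distribute ∨ over ∧)
⇔ (¬P ∨ Q ∨ R) ∧ (¬P ∨ ¬Q ∨ ¬R)   (simplify)

(¬P ∨ Q ∨ R) ∧ (¬P ∨ ¬Q ∨ ¬R)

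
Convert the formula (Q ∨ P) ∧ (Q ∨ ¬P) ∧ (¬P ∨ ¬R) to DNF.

(Q ∨ P) ∧ (Q ∨ ¬P) ∧ (¬P ∨ ¬R)
= (Q ∧ Q ∧ ¬P) ∨ (Q ∧ Q ∧ ¬R) ∨ (Q ∧ ¬P ∧ ¬P) ∨ (Q ∧ ¬P ∧ ¬R) ∨ (P ∧ Q ∧ ¬P) ∨ (P ∧ Q ∧ ¬R) ∨ (P ∧ ¬P ∧ ¬P) ∨ (P ∧ ¬P ∧ ¬R)
= (Q ∧ ¬P) ∨ (Q ∧ ¬R)

(Q ∧ ¬P) ∨ (Q ∧ ¬R)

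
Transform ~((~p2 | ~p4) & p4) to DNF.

(p2 & p4) | ~p4

~((~p2 | ~p4) & p4)
⇔ ~(~p2 | ~p4) | ~p4
⇔ (~~p2 & ~~p4) | ~p4
⇔ (p2 & ~~p4) | ~p4
⇔ (p2 & p4) | ~p4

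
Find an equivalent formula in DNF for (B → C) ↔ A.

(B → C) ↔ A
≡ ((B → C) → A) ∧ (A → (B → C))   [eliminate ↔]
≡ (¬(B → C) ∨ A) ∧ (A → (B → C))   [eliminate →]
≡ (¬(¬B ∨ C) ∨ A) ∧ (A → (B → C))   [eliminate →]
≡ (¬(¬B ∨ C) ∨ A) ∧ (¬A ∨ (B → C))   [eliminate →]
≡ (¬(¬B ∨ C) ∨ A) ∧ (¬A ∨ ¬B ∨ C)   [eliminate →]
≡ ((¬¬B ∧ ¬C) ∨ A) ∧ (¬A ∨ ¬B ∨ C)   [De Morgan]
≡ ((B ∧ ¬C) ∨ A) ∧ (¬A ∨ ¬B ∨ C)   [double negation]
≡ (B ∧ ¬C ∧ ¬A) ∨ (B ∧ ¬C ∧ ¬B) ∨ (B ∧ ¬C ∧ C) ∨ (A ∧ ¬A) ∨ (A ∧ ¬B) ∨ (A ∧ C)   [distribute ∧ over ∨]
≡ (B ∧ ¬C ∧ ¬A) ∨ (A ∧ ¬B) ∨ (A ∧ C)   [simplify]

(B ∧ ¬C ∧ ¬A) ∨ (A ∧ ¬B) ∨ (A ∧ C)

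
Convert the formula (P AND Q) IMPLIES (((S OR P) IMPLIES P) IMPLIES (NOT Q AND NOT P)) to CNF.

NOT P OR NOT Q

(P AND Q) IMPLIES (((S OR P) IMPLIES P) IMPLIES (NOT Q AND NOT P))
= NOT (P AND Q) OR (((S OR P) IMPLIES P) IMPLIES (NOT Q AND NOT P))   [eliminate IMPLIES]
= NOT (P AND Q) OR NOT ((S OR P) IMPLIES P) OR (NOT Q AND NOT P)   [eliminate IMPLIES]
= NOT (P AND Q) OR NOT (NOT (S OR P) OR P) OR (NOT Q AND NOT P)   [eliminate IMPLIES]
= NOT P OR NOT Q OR NOT (NOT (S OR P) OR P) OR (NOT Q AND NOT P)   [De Morgan]
= NOT P OR NOT Q OR (NOT NOT (S OR P) AND NOT P) OR (NOT Q AND NOT P)   [De Morgan]
= NOT P OR NOT Q OR ((S OR P) AND NOT P) OR (NOT Q AND NOT P)   [double negation]
= (NOT P OR NOT Q OR S OR P OR NOT Q) AND (NOT P OR NOT Q OR S OR P OR NOT P) AND (NOT P OR NOT Q OR NOT P OR NOT Q) AND (NOT P OR NOT Q OR NOT P OR NOT P)   [distribute OR over AND]
= NOT P OR NOT Q   [simplify]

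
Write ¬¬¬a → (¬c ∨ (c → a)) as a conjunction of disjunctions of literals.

a ∨ ¬c

¬¬¬a → (¬c ∨ (c → a))
≡ ¬¬¬¬a ∨ ¬c ∨ (c → a)   [eliminate →]
≡ ¬¬¬¬a ∨ ¬c ∨ ¬c ∨ a   [eliminate →]
≡ ¬¬a ∨ ¬c ∨ ¬c ∨ a   [double negation]
≡ a ∨ ¬c ∨ ¬c ∨ a   [double negation]
≡ a ∨ ¬c   [simplify]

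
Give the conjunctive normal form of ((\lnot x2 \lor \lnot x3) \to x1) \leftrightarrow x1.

\lnot x2 \lor \lnot x3 \lor x1

((\lnot x2 \lor \lnot x3) \to x1) \leftrightarrow x1
≡ (((\lnot x2 \lor \lnot x3) \to x1) \to x1) \land (x1 \to ((\lnot x2 \lor \lnot x3) \to x1))   (eliminate \leftrightarrow)
≡ (\lnot ((\lnot x2 \lor \lnot x3) \to x1) \lor x1) \land (x1 \to ((\lnot x2 \lor \lnot x3) \to x1))   (eliminate \to)
≡ (\lnot (\lnot (\lnot x2 \lor \lnot x3) \lor x1) \lor x1) \land (x1 \to ((\lnot x2 \lor \lnot x3) \to x1))   (eliminate \to)
≡ (\lnot (\lnot (\lnot x2 \lor \lnot x3) \lor x1) \lor x1) \land (\lnot x1 \lor ((\lnot x2 \lor \lnot x3) \to x1))   (eliminate \to)
≡ (\lnot (\lnot (\lnot x2 \lor \lnot x3) \lor x1) \lor x1) \land (\lnot x1 \lor \lnot (\lnot x2 \lor \lnot x3) \lor x1)   (eliminate \to)
≡ ((\lnot \lnot (\lnot x2 \lor \lnot x3) \land \lnot x1) \lor x1) \land (\lnot x1 \lor \lnot (\lnot x2 \lor \lnot x3) \lor x1)   (De Morgan)
≡ (((\lnot x2 \lor \lnot x3) \land \lnot x1) \lor x1) \land (\lnot x1 \lor \lnot (\lnot x2 \lor \lnot x3) \lor x1)   (double negation)
≡ (((\lnot x2 \lor \lnot x3) \land \lnot x1) \lor x1) \land (\lnot x1 \lor (\lnot \lnot x2 \land \lnot \lnot x3) \lor x1)   (De Morgan)
≡ (((\lnot x2 \lor \lnot x3) \land \lnot x1) \lor x1) \land (\lnot x1 \lor (x2 \land \lnot \lnot x3) \lor x1)   (double negation)
≡ (((\lnot x2 \lor \lnot x3) \land \lnot x1) \lor x1) \land (\lnot x1 \lor (x2 \land x3) \lor x1)   (double negation)
≡ (\lnot x2 \lor \lnot x3 \lor x1) \land (\lnot x1 \lor x1) \land (\lnot x1 \lor x2 \lor x1) \land (\lnot x1 \lor x3 \lor x1)   (distribute \lor over \land)
≡ \lnot x2 \lor \lnot x3 \lor x1   (simplify)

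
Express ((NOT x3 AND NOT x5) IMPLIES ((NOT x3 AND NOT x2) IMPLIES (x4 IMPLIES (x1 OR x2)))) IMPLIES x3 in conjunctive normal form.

(NOT x5 OR x3) AND (NOT x2 OR x3) AND (x4 OR x3) AND (NOT x1 OR x3)

((NOT x3 AND NOT x5) IMPLIES ((NOT x3 AND NOT x2) IMPLIES (x4 IMPLIES (x1 OR x2)))) IMPLIES x3
= NOT ((NOT x3 AND NOT x5) IMPLIES ((NOT x3 AND NOT x2) IMPLIES (x4 IMPLIES (x1 OR x2)))) OR x3   (eliminate IMPLIES)
= NOT (NOT (NOT x3 AND NOT x5) OR ((NOT x3 AND NOT x2) IMPLIES (x4 IMPLIES (x1 OR x2)))) OR x3   (eliminate IMPLIES)
= NOT (NOT (NOT x3 AND NOT x5) OR NOT (NOT x3 AND NOT x2) OR (x4 IMPLIES (x1 OR x2))) OR x3   (eliminate IMPLIES)
= NOT (NOT (NOT x3 AND NOT x5) OR NOT (NOT x3 AND NOT x2) OR NOT x4 OR x1 OR x2) OR x3   (eliminate IMPLIES)
= (NOT NOT (NOT x3 AND NOT x5) AND NOT NOT (NOT x3 AND NOT x2) AND NOT NOT x4 AND NOT x1 AND NOT x2) OR x3   (De Morgan)
= (NOT x3 AND NOT x5 AND NOT NOT (NOT x3 AND NOT x2) AND NOT NOT x4 AND NOT x1 AND NOT x2) OR x3   (double negation)
= (NOT x3 AND NOT x5 AND NOT x3 AND NOT x2 AND NOT NOT x4 AND NOT x1 AND NOT x2) OR x3   (double negation)
= (NOT x3 AND NOT x5 AND NOT x3 AND NOT x2 AND x4 AND NOT x1 AND NOT x2) OR x3   (double negation)
= (NOT x3 OR x3) AND (NOT x5 OR x3) AND (NOT x3 OR x3) AND (NOT x2 OR x3) AND (x4 OR x3) AND (NOT x1 OR x3) AND (NOT x2 OR x3)   (distribute OR over AND)
= (NOT x5 OR x3) AND (NOT x2 OR x3) AND (x4 OR x3) AND (NOT x1 OR x3)   (simplify)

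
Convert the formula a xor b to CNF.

a xor b
⇔ (a | b) & ~(a & b)   [expand xor]
⇔ (a | b) & (~a | ~b)   [De Morgan]

(a | b) & (~a | ~b)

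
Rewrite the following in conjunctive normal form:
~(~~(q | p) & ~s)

~(~~(q | p) & ~s)
≡ ~~~(q | p) | ~~s   — De Morgan
≡ ~(q | p) | ~~s   — double negation
≡ (~q & ~p) | ~~s   — De Morgan
≡ (~q & ~p) | s   — double negation
≡ (~q | s) & (~p | s)   — distribute | over &

(~q | s) & (~p | s)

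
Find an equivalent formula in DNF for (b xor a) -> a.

(b xor a) -> a
⇔ ~(b xor a) | a   [eliminate ->]
⇔ ~((b & ~a) | (~b & a)) | a   [expand xor]
⇔ (~(b & ~a) & ~(~b & a)) | a   [De Morgan]
⇔ ((~b | ~~a) & ~(~b & a)) | a   [De Morgan]
⇔ ((~b | a) & ~(~b & a)) | a   [double negation]
⇔ ((~b | a) & (~~b | ~a)) | a   [De Morgan]
⇔ ((~b | a) & (b | ~a)) | a   [double negation]
⇔ (~b & b) | (~b & ~a) | (a & b) | (a & ~a) | a   [distribute & over |]
⇔ (~b & ~a) | a   [simplify]

(~b & ~a) | a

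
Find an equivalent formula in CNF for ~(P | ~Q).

~(P | ~Q)
⇔ ~P & ~~Q   (De Morgan)
⇔ ~P & Q   (double negation)

~P & Q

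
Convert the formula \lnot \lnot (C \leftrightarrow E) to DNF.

\lnot \lnot (C \leftrightarrow E)
≡ \lnot \lnot ((C \to E) \land (E \to C))   — eliminate \leftrightarrow
≡ \lnot \lnot ((\lnot C \lor E) \land (E \to C))   — eliminate \to
≡ \lnot \lnot ((\lnot C \lor E) \land (\lnot E \lor C))   — eliminate \to
≡ (\lnot C \lor E) \land (\lnot E \lor C)   — double negation
≡ \lnot C \land \lnot E \lor \lnot C \land C \lor E \land \lnot E \lor E \land C   — distribute \land over \lor
≡ \lnot C \land \lnot E \lor E \land C   — simplify

\lnot C \land \lnot E \lor E \land C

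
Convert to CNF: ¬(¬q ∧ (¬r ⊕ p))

¬(¬q ∧ (¬r ⊕ p))
⇔ ¬(¬q ∧ (¬r ∨ p) ∧ ¬(¬r ∧ p))
⇔ ¬¬q ∨ ¬(¬r ∨ p) ∨ ¬¬(¬r ∧ p)
⇔ q ∨ ¬(¬r ∨ p) ∨ ¬¬(¬r ∧ p)
⇔ q ∨ (¬¬r ∧ ¬p) ∨ ¬¬(¬r ∧ p)
⇔ q ∨ (r ∧ ¬p) ∨ ¬¬(¬r ∧ p)
⇔ q ∨ (r ∧ ¬p) ∨ (¬r ∧ p)
⇔ (q ∨ r ∨ ¬r) ∧ (q ∨ r ∨ p) ∧ (q ∨ ¬p ∨ ¬r) ∧ (q ∨ ¬p ∨ p)
⇔ (q ∨ r ∨ p) ∧ (q ∨ ¬p ∨ ¬r)

(q ∨ r ∨ p) ∧ (q ∨ ¬p ∨ ¬r)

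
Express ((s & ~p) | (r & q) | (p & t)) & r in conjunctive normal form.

((s & ~p) | (r & q) | (p & t)) & r
≡ (s | r | p) & (s | r | t) & (s | q | p) & (s | q | t) & (~p | r | p) & (~p | r | t) & (~p | q | p) & (~p | q | t) & r   [distribute | over &]
≡ (s | q | p) & (s | q | t) & (~p | q | t) & r   [simplify]

(s | q | p) & (s | q | t) & (~p | q | t) & r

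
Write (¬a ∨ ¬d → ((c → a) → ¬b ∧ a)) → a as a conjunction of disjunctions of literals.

(¬a ∨ ¬d → ((c → a) → ¬b ∧ a)) → a
= ¬(¬a ∨ ¬d → ((c → a) → ¬b ∧ a)) ∨ a   (eliminate →)
= ¬(¬(¬a ∨ ¬d) ∨ ((c → a) → ¬b ∧ a)) ∨ a   (eliminate →)
= ¬(¬(¬a ∨ ¬d) ∨ ¬(c → a) ∨ ¬b ∧ a) ∨ a   (eliminate →)
= ¬(¬(¬a ∨ ¬d) ∨ ¬(¬c ∨ a) ∨ ¬b ∧ a) ∨ a   (eliminate →)
= ¬¬(¬a ∨ ¬d) ∧ ¬¬(¬c ∨ a) ∧ ¬(¬b ∧ a) ∨ a   (De Morgan)
= (¬a ∨ ¬d) ∧ ¬¬(¬c ∨ a) ∧ ¬(¬b ∧ a) ∨ a   (double negation)
= (¬a ∨ ¬d) ∧ (¬c ∨ a) ∧ ¬(¬b ∧ a) ∨ a   (double negation)
= (¬a ∨ ¬d) ∧ (¬c ∨ a) ∧ (¬¬b ∨ ¬a) ∨ a   (De Morgan)
= (¬a ∨ ¬d) ∧ (¬c ∨ a) ∧ (b ∨ ¬a) ∨ a   (double negation)
= (¬a ∨ ¬d ∨ a) ∧ (¬c ∨ a ∨ a) ∧ (b ∨ ¬a ∨ a)   (distribute ∨ over ∧)
= ¬c ∨ a   (simplify)

¬c ∨ a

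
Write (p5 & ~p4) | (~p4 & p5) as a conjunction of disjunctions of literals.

(p5 & ~p4) | (~p4 & p5)
≡ (p5 | ~p4) & (p5 | p5) & (~p4 | ~p4) & (~p4 | p5)   (distribute | over &)
≡ p5 & ~p4   (simplify)

p5 & ~p4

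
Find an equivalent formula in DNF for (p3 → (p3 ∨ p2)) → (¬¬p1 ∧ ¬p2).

p1 ∧ ¬p2

(p3 → (p3 ∨ p2)) → (¬¬p1 ∧ ¬p2)
= ¬(p3 → (p3 ∨ p2)) ∨ (¬¬p1 ∧ ¬p2)   (eliminate →)
= ¬(¬p3 ∨ p3 ∨ p2) ∨ (¬¬p1 ∧ ¬p2)   (eliminate →)
= (¬¬p3 ∧ ¬p3 ∧ ¬p2) ∨ (¬¬p1 ∧ ¬p2)   (De Morgan)
= (p3 ∧ ¬p3 ∧ ¬p2) ∨ (¬¬p1 ∧ ¬p2)   (double negation)
= (p3 ∧ ¬p3 ∧ ¬p2) ∨ (p1 ∧ ¬p2)   (double negation)
= p1 ∧ ¬p2   (simplify)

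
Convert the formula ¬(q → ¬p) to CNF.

¬(q → ¬p)
⇔ ¬(¬q ∨ ¬p)   [eliminate →]
⇔ ¬¬q ∧ ¬¬p   [De Morgan]
⇔ q ∧ ¬¬p   [double negation]
⇔ q ∧ p   [double negation]

q ∧ p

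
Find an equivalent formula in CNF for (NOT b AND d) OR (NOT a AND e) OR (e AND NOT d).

(NOT b AND d) OR (NOT a AND e) OR (e AND NOT d)
= (NOT b OR NOT a OR e) AND (NOT b OR NOT a OR NOT d) AND (NOT b OR e OR e) AND (NOT b OR e OR NOT d) AND (d OR NOT a OR e) AND (d OR NOT a OR NOT d) AND (d OR e OR e) AND (d OR e OR NOT d)   — distribute OR over AND
= (NOT b OR NOT a OR NOT d) AND (NOT b OR e) AND (d OR e)   — simplify

(NOT b OR NOT a OR NOT d) AND (NOT b OR e) AND (d OR e)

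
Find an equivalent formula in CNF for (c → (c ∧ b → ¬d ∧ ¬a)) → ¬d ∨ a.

(c → (c ∧ b → ¬d ∧ ¬a)) → ¬d ∨ a
= ¬(c → (c ∧ b → ¬d ∧ ¬a)) ∨ ¬d ∨ a
= ¬(¬c ∨ (c ∧ b → ¬d ∧ ¬a)) ∨ ¬d ∨ a
= ¬(¬c ∨ ¬(c ∧ b) ∨ ¬d ∧ ¬a) ∨ ¬d ∨ a
= ¬¬c ∧ ¬¬(c ∧ b) ∧ ¬(¬d ∧ ¬a) ∨ ¬d ∨ a
= c ∧ ¬¬(c ∧ b) ∧ ¬(¬d ∧ ¬a) ∨ ¬d ∨ a
= c ∧ c ∧ b ∧ ¬(¬d ∧ ¬a) ∨ ¬d ∨ a
= c ∧ c ∧ b ∧ (¬¬d ∨ ¬¬a) ∨ ¬d ∨ a
= c ∧ c ∧ b ∧ (d ∨ ¬¬a) ∨ ¬d ∨ a
= c ∧ c ∧ b ∧ (d ∨ a) ∨ ¬d ∨ a
= (c ∨ ¬d ∨ a) ∧ (c ∨ ¬d ∨ a) ∧ (b ∨ ¬d ∨ a) ∧ (d ∨ a ∨ ¬d ∨ a)
= (c ∨ ¬d ∨ a) ∧ (b ∨ ¬d ∨ a)

(c ∨ ¬d ∨ a) ∧ (b ∨ ¬d ∨ a)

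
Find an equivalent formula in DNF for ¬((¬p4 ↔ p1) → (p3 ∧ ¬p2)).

¬((¬p4 ↔ p1) → (p3 ∧ ¬p2))
⇔ ¬(¬(¬p4 ↔ p1) ∨ (p3 ∧ ¬p2))   — eliminate →
⇔ ¬(¬((¬p4 → p1) ∧ (p1 → ¬p4)) ∨ (p3 ∧ ¬p2))   — eliminate ↔
⇔ ¬(¬((¬¬p4 ∨ p1) ∧ (p1 → ¬p4)) ∨ (p3 ∧ ¬p2))   — eliminate →
⇔ ¬(¬((¬¬p4 ∨ p1) ∧ (¬p1 ∨ ¬p4)) ∨ (p3 ∧ ¬p2))   — eliminate →
⇔ ¬¬((¬¬p4 ∨ p1) ∧ (¬p1 ∨ ¬p4)) ∧ ¬(p3 ∧ ¬p2)   — De Morgan
⇔ (¬¬p4 ∨ p1) ∧ (¬p1 ∨ ¬p4) ∧ ¬(p3 ∧ ¬p2)   — double negation
⇔ (p4 ∨ p1) ∧ (¬p1 ∨ ¬p4) ∧ ¬(p3 ∧ ¬p2)   — double negation
⇔ (p4 ∨ p1) ∧ (¬p1 ∨ ¬p4) ∧ (¬p3 ∨ ¬¬p2)   — De Morgan
⇔ (p4 ∨ p1) ∧ (¬p1 ∨ ¬p4) ∧ (¬p3 ∨ p2)   — double negation
⇔ (p4 ∧ ¬p1 ∧ ¬p3) ∨ (p4 ∧ ¬p1 ∧ p2) ∨ (p4 ∧ ¬p4 ∧ ¬p3) ∨ (p4 ∧ ¬p4 ∧ p2) ∨ (p1 ∧ ¬p1 ∧ ¬p3) ∨ (p1 ∧ ¬p1 ∧ p2) ∨ (p1 ∧ ¬p4 ∧ ¬p3) ∨ (p1 ∧ ¬p4 ∧ p2)   — distribute ∧ over ∨
⇔ (p4 ∧ ¬p1 ∧ ¬p3) ∨ (p4 ∧ ¬p1 ∧ p2) ∨ (p1 ∧ ¬p4 ∧ ¬p3) ∨ (p1 ∧ ¬p4 ∧ p2)   — simplify

(p4 ∧ ¬p1 ∧ ¬p3) ∨ (p4 ∧ ¬p1 ∧ p2) ∨ (p1 ∧ ¬p4 ∧ ¬p3) ∨ (p1 ∧ ¬p4 ∧ p2)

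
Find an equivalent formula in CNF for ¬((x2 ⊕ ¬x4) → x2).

¬((x2 ⊕ ¬x4) → x2)
≡ ¬(¬(x2 ⊕ ¬x4) ∨ x2)   [eliminate →]
≡ ¬(¬((x2 ∨ ¬x4) ∧ ¬(x2 ∧ ¬x4)) ∨ x2)   [expand ⊕]
≡ ¬¬((x2 ∨ ¬x4) ∧ ¬(x2 ∧ ¬x4)) ∧ ¬x2   [De Morgan]
≡ (x2 ∨ ¬x4) ∧ ¬(x2 ∧ ¬x4) ∧ ¬x2   [double negation]
≡ (x2 ∨ ¬x4) ∧ (¬x2 ∨ ¬¬x4) ∧ ¬x2   [De Morgan]
≡ (x2 ∨ ¬x4) ∧ (¬x2 ∨ x4) ∧ ¬x2   [double negation]
≡ (x2 ∨ ¬x4) ∧ ¬x2   [simplify]

(x2 ∨ ¬x4) ∧ ¬x2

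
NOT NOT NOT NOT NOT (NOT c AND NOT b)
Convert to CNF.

NOT NOT NOT NOT NOT (NOT c AND NOT b)
⇔ NOT NOT NOT (NOT c AND NOT b)   [double negation]
⇔ NOT (NOT c AND NOT b)   [double negation]
⇔ NOT NOT c OR NOT NOT b   [De Morgan]
⇔ c OR NOT NOT b   [double negation]
⇔ c OR b   [double negation]

c OR b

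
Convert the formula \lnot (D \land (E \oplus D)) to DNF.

\lnot D \lor (D \land E)

\lnot (D \land (E \oplus D))
⇔ \lnot (D \land ((E \land \lnot D) \lor (\lnot E \land D)))   [expand \oplus]
⇔ \lnot D \lor \lnot ((E \land \lnot D) \lor (\lnot E \land D))   [De Morgan]
⇔ \lnot D \lor (\lnot (E \land \lnot D) \land \lnot (\lnot E \land D))   [De Morgan]
⇔ \lnot D \lor ((\lnot E \lor \lnot \lnot D) \land \lnot (\lnot E \land D))   [De Morgan]
⇔ \lnot D \lor ((\lnot E \lor D) \land \lnot (\lnot E \land D))   [double negation]
⇔ \lnot D \lor ((\lnot E \lor D) \land (\lnot \lnot E \lor \lnot D))   [De Morgan]
⇔ \lnot D \lor ((\lnot E \lor D) \land (E \lor \lnot D))   [double negation]
⇔ \lnot D \lor (\lnot E \land E) \lor (\lnot E \land \lnot D) \lor (D \land E) \lor (D \land \lnot D)   [distribute \land over \lor]
⇔ \lnot D \lor (D \land E)   [simplify]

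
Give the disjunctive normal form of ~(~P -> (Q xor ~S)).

~(~P -> (Q xor ~S))
≡ ~(~~P | (Q xor ~S))   [eliminate ->]
≡ ~(~~P | (Q & ~~S) | (~Q & ~S))   [expand xor]
≡ ~~~P & ~(Q & ~~S) & ~(~Q & ~S)   [De Morgan]
≡ ~P & ~(Q & ~~S) & ~(~Q & ~S)   [double negation]
≡ ~P & (~Q | ~~~S) & ~(~Q & ~S)   [De Morgan]
≡ ~P & (~Q | ~S) & ~(~Q & ~S)   [double negation]
≡ ~P & (~Q | ~S) & (~~Q | ~~S)   [De Morgan]
≡ ~P & (~Q | ~S) & (Q | ~~S)   [double negation]
≡ ~P & (~Q | ~S) & (Q | S)   [double negation]
≡ (~P & ~Q & Q) | (~P & ~Q & S) | (~P & ~S & Q) | (~P & ~S & S)   [distribute & over |]
≡ (~P & ~Q & S) | (~P & ~S & Q)   [simplify]

(~P & ~Q & S) | (~P & ~S & Q)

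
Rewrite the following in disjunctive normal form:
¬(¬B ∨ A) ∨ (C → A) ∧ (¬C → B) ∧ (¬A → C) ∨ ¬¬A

¬(¬B ∨ A) ∨ (C → A) ∧ (¬C → B) ∧ (¬A → C) ∨ ¬¬A
≡ ¬(¬B ∨ A) ∨ (¬C ∨ A) ∧ (¬C → B) ∧ (¬A → C) ∨ ¬¬A   — eliminate →
≡ ¬(¬B ∨ A) ∨ (¬C ∨ A) ∧ (¬¬C ∨ B) ∧ (¬A → C) ∨ ¬¬A   — eliminate →
≡ ¬(¬B ∨ A) ∨ (¬C ∨ A) ∧ (¬¬C ∨ B) ∧ (¬¬A ∨ C) ∨ ¬¬A   — eliminate →
≡ ¬¬B ∧ ¬A ∨ (¬C ∨ A) ∧ (¬¬C ∨ B) ∧ (¬¬A ∨ C) ∨ ¬¬A   — De Morgan
≡ B ∧ ¬A ∨ (¬C ∨ A) ∧ (¬¬C ∨ B) ∧ (¬¬A ∨ C) ∨ ¬¬A   — double negation
≡ B ∧ ¬A ∨ (¬C ∨ A) ∧ (C ∨ B) ∧ (¬¬A ∨ C) ∨ ¬¬A   — double negation
≡ B ∧ ¬A ∨ (¬C ∨ A) ∧ (C ∨ B) ∧ (A ∨ C) ∨ ¬¬A   — double negation
≡ B ∧ ¬A ∨ (¬C ∨ A) ∧ (C ∨ B) ∧ (A ∨ C) ∨ A   — double negation
≡ B ∧ ¬A ∨ ¬C ∧ C ∧ A ∨ ¬C ∧ C ∧ C ∨ ¬C ∧ B ∧ A ∨ ¬C ∧ B ∧ C ∨ A ∧ C ∧ A ∨ A ∧ C ∧ C ∨ A ∧ B ∧ A ∨ A ∧ B ∧ C ∨ A   — distribute ∧ over ∨
≡ B ∧ ¬A ∨ A   — simplify

B ∧ ¬A ∨ A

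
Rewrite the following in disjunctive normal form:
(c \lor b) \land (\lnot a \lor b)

(c \lor b) \land (\lnot a \lor b)
≡ (c \land \lnot a) \lor (c \land b) \lor (b \land \lnot a) \lor (b \land b)   [distribute \land over \lor]
≡ (c \land \lnot a) \lor b   [simplify]

(c \land \lnot a) \lor b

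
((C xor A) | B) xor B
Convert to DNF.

((C xor A) | B) xor B
⇔ (((C xor A) | B) & ~B) | (~((C xor A) | B) & B)
⇔ (((C & ~A) | (~C & A) | B) & ~B) | (~((C xor A) | B) & B)
⇔ (((C & ~A) | (~C & A) | B) & ~B) | (~((C & ~A) | (~C & A) | B) & B)
⇔ (((C & ~A) | (~C & A) | B) & ~B) | (~(C & ~A) & ~(~C & A) & ~B & B)
⇔ (((C & ~A) | (~C & A) | B) & ~B) | ((~C | ~~A) & ~(~C & A) & ~B & B)
⇔ (((C & ~A) | (~C & A) | B) & ~B) | ((~C | A) & ~(~C & A) & ~B & B)
⇔ (((C & ~A) | (~C & A) | B) & ~B) | ((~C | A) & (~~C | ~A) & ~B & B)
⇔ (((C & ~A) | (~C & A) | B) & ~B) | ((~C | A) & (C | ~A) & ~B & B)
⇔ (C & ~A & ~B) | (~C & A & ~B) | (B & ~B) | (~C & C & ~B & B) | (~C & ~A & ~B & B) | (A & C & ~B & B) | (A & ~A & ~B & B)
⇔ (C & ~A & ~B) | (~C & A & ~B)

(C & ~A & ~B) | (~C & A & ~B)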